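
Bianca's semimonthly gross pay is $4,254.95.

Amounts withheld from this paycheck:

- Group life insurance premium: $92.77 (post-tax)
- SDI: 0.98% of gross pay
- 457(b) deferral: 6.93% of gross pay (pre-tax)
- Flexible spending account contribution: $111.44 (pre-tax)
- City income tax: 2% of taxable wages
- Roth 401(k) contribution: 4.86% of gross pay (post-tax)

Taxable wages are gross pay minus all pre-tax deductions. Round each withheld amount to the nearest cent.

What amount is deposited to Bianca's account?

$3,430.41

Flexible spending account contribution: $111.44
457(b) deferral: $4,254.95 × 0.0693 = $294.87
Pre-tax total = $111.44 + $294.87 = $406.31
Taxable wages = $4,254.95 − $406.31 = $3,848.64
City income tax: $3,848.64 × 0.02 = $76.97
SDI: $4,254.95 × 0.0098 = $41.70
Roth 401(k) contribution: $4,254.95 × 0.0486 = $206.79
Group life insurance premium: $92.77
Total deductions = $111.44 + $294.87 + $76.97 + $41.70 + $206.79 + $92.77 = $824.54
Net pay = $4,254.95 − $824.54 = $3,430.41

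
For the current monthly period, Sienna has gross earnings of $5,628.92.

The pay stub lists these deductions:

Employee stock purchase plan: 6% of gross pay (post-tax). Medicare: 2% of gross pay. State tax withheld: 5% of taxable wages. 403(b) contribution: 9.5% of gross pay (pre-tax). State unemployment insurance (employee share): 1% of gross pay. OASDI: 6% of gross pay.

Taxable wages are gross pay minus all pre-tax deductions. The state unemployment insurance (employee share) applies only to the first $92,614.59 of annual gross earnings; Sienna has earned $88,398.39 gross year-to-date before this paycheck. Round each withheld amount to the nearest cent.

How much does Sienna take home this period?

403(b) contribution: $5,628.92 × 0.095 = $534.75
Taxable wages = $5,628.92 − $534.75 = $5,094.17
State tax withheld: $5,094.17 × 0.05 = $254.71
Medicare: $5,628.92 × 0.02 = $112.58
OASDI: $5,628.92 × 0.06 = $337.74
State unemployment insurance (employee share): only $92,614.59 − $88,398.39 = $4,216.20 of this check is subject → $4,216.20 × 0.01 = $42.16
Employee stock purchase plan: $5,628.92 × 0.06 = $337.74
Total deductions = $534.75 + $254.71 + $112.58 + $337.74 + $42.16 + $337.74 = $1,619.68
Net pay = $5,628.92 − $1,619.68 = $4,009.24

$4,009.24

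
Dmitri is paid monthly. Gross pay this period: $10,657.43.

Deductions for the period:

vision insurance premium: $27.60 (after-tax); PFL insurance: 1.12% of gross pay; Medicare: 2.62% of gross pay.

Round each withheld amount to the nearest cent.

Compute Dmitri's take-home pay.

$10,231.25

PFL insurance: $10,657.43 × 0.0112 = $119.36
Medicare: $10,657.43 × 0.0262 = $279.22
Vision insurance premium: $27.60
Total deductions = $119.36 + $279.22 + $27.60 = $426.18
Net pay = $10,657.43 − $426.18 = $10,231.25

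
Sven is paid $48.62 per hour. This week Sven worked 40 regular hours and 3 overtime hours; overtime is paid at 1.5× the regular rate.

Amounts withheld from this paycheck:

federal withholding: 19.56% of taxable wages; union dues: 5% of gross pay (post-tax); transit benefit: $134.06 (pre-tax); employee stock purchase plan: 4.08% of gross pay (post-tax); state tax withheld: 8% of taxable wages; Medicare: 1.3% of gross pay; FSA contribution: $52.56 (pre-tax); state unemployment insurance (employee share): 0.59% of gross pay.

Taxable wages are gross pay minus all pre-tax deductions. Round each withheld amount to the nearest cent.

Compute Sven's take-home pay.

Regular pay: 40 × $48.62 = $1,944.80
Overtime pay: 3 × $48.62 × 1.5 = $218.79
Gross pay = $1,944.80 + $218.79 = $2,163.59
Transit benefit: $134.06
FSA contribution: $52.56
Pre-tax total = $134.06 + $52.56 = $186.62
Taxable wages = $2,163.59 − $186.62 = $1,976.97
State tax withheld: $1,976.97 × 0.08 = $158.16
Federal withholding: $1,976.97 × 0.1956 = $386.70
State unemployment insurance (employee share): $2,163.59 × 0.0059 = $12.77
Medicare: $2,163.59 × 0.013 = $28.13
Union dues: $2,163.59 × 0.05 = $108.18
Employee stock purchase plan: $2,163.59 × 0.0408 = $88.27
Total deductions = $134.06 + $52.56 + $158.16 + $386.70 + $12.77 + $28.13 + $108.18 + $88.27 = $968.83
Net pay = $2,163.59 − $968.83 = $1,194.76

$1,194.76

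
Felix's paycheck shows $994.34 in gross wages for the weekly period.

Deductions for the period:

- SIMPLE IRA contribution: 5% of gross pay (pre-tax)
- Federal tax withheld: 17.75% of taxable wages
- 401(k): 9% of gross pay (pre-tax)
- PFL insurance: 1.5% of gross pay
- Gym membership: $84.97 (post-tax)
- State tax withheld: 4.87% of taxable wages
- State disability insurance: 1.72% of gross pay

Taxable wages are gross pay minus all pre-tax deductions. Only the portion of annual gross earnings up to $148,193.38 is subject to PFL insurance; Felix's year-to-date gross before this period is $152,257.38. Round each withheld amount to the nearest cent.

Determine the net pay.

401(k): $994.34 × 0.09 = $89.49
SIMPLE IRA contribution: $994.34 × 0.05 = $49.72
Pre-tax total = $89.49 + $49.72 = $139.21
Taxable wages = $994.34 − $139.21 = $855.13
Federal tax withheld: $855.13 × 0.1775 = $151.79
State tax withheld: $855.13 × 0.0487 = $41.64
State disability insurance: $994.34 × 0.0172 = $17.10
PFL insurance: annual cap $148,193.38 already reached (YTD $152,257.38), so $0.00
Gym membership: $84.97
Total deductions = $89.49 + $49.72 + $151.79 + $41.64 + $17.10 + $0.00 + $84.97 = $434.71
Net pay = $994.34 − $434.71 = $559.63

$559.63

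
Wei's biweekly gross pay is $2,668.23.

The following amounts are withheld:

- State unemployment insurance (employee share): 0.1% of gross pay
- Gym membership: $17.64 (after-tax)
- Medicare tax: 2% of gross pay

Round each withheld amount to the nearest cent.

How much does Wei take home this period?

$2,594.56

Medicare tax: $2,668.23 × 0.02 = $53.36
State unemployment insurance (employee share): $2,668.23 × 0.001 = $2.67
Gym membership: $17.64
Total deductions = $53.36 + $2.67 + $17.64 = $73.67
Net pay = $2,668.23 − $73.67 = $2,594.56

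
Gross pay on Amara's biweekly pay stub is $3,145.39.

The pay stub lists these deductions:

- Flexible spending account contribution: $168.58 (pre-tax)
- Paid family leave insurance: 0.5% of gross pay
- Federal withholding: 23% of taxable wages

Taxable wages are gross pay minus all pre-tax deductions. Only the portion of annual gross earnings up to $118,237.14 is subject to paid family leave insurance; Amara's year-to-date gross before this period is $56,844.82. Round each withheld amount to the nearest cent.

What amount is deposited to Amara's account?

$2,276.41

Flexible spending account contribution: $168.58
Taxable wages = $3,145.39 − $168.58 = $2,976.81
Federal withholding: $2,976.81 × 0.23 = $684.67
Paid family leave insurance: cap not yet reached, full $3,145.39 is subject → $3,145.39 × 0.005 = $15.73
Total deductions = $168.58 + $684.67 + $15.73 = $868.98
Net pay = $3,145.39 − $868.98 = $2,276.41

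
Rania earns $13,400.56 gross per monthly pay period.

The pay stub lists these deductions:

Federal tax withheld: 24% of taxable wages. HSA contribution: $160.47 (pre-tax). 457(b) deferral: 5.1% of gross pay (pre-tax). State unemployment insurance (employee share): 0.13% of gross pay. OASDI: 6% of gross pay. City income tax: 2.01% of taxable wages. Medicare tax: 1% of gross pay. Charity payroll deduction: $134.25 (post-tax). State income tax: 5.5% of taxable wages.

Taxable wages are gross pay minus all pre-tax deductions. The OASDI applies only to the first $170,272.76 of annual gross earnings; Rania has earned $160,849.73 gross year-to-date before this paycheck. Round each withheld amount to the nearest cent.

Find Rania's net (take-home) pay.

$7,748.99

HSA contribution: $160.47
457(b) deferral: $13,400.56 × 0.051 = $683.43
Pre-tax total = $160.47 + $683.43 = $843.90
Taxable wages = $13,400.56 − $843.90 = $12,556.66
Federal tax withheld: $12,556.66 × 0.24 = $3,013.60
State income tax: $12,556.66 × 0.055 = $690.62
City income tax: $12,556.66 × 0.0201 = $252.39
Medicare tax: $13,400.56 × 0.01 = $134.01
State unemployment insurance (employee share): $13,400.56 × 0.0013 = $17.42
OASDI: only $170,272.76 − $160,849.73 = $9,423.03 of this check is subject → $9,423.03 × 0.06 = $565.38
Charity payroll deduction: $134.25
Total deductions = $160.47 + $683.43 + $3,013.60 + $690.62 + $252.39 + $134.01 + $17.42 + $565.38 + $134.25 = $5,651.57
Net pay = $13,400.56 − $5,651.57 = $7,748.99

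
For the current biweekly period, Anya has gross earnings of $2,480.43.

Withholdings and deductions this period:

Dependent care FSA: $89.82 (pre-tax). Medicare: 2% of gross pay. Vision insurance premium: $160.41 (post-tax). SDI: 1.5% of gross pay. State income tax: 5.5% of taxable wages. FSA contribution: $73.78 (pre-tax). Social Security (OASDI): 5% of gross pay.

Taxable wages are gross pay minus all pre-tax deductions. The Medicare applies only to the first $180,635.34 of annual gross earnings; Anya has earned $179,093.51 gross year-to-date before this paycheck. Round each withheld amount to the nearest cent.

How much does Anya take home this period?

$1,836.92

Dependent care FSA: $89.82
FSA contribution: $73.78
Pre-tax total = $89.82 + $73.78 = $163.60
Taxable wages = $2,480.43 − $163.60 = $2,316.83
State income tax: $2,316.83 × 0.055 = $127.43
SDI: $2,480.43 × 0.015 = $37.21
Social Security (OASDI): $2,480.43 × 0.05 = $124.02
Medicare: only $180,635.34 − $179,093.51 = $1,541.83 of this check is subject → $1,541.83 × 0.02 = $30.84
Vision insurance premium: $160.41
Total deductions = $89.82 + $73.78 + $127.43 + $37.21 + $124.02 + $30.84 + $160.41 = $643.51
Net pay = $2,480.43 − $643.51 = $1,836.92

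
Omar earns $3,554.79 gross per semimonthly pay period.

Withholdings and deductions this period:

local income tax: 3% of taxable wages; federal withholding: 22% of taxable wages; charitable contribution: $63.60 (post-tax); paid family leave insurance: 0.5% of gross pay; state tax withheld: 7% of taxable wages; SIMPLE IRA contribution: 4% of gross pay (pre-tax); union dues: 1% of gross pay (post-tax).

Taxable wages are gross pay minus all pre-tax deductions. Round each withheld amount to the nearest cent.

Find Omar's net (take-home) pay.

$2,203.65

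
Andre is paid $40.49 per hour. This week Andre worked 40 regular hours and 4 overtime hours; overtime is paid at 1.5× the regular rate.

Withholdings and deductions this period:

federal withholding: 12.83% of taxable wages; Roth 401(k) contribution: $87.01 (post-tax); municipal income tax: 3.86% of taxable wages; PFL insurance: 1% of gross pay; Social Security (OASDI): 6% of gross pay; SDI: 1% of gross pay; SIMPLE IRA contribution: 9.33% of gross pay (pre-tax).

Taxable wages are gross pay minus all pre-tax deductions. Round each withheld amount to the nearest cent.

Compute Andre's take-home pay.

Regular pay: 40 × $40.49 = $1,619.60
Overtime pay: 4 × $40.49 × 1.5 = $242.94
Gross pay = $1,619.60 + $242.94 = $1,862.54
SIMPLE IRA contribution: $1,862.54 × 0.0933 = $173.77
Taxable wages = $1,862.54 − $173.77 = $1,688.77
Federal withholding: $1,688.77 × 0.1283 = $216.67
Municipal income tax: $1,688.77 × 0.0386 = $65.19
Social Security (OASDI): $1,862.54 × 0.06 = $111.75
SDI: $1,862.54 × 0.01 = $18.63
PFL insurance: $1,862.54 × 0.01 = $18.63
Roth 401(k) contribution: $87.01
Total deductions = $173.77 + $216.67 + $65.19 + $111.75 + $18.63 + $18.63 + $87.01 = $691.65
Net pay = $1,862.54 − $691.65 = $1,170.89

$1,170.89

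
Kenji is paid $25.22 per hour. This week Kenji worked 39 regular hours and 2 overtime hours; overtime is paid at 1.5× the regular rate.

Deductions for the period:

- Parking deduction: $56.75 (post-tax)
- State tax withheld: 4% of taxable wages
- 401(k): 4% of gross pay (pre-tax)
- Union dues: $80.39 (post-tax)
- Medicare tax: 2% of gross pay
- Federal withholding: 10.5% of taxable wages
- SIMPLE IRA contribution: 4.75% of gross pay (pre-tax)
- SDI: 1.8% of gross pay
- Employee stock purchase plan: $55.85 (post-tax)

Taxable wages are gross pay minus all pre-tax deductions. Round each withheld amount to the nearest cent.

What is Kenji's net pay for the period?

$593.17

Regular pay: 39 × $25.22 = $983.58
Overtime pay: 2 × $25.22 × 1.5 = $75.66
Gross pay = $983.58 + $75.66 = $1,059.24
SIMPLE IRA contribution: $1,059.24 × 0.0475 = $50.31
401(k): $1,059.24 × 0.04 = $42.37
Pre-tax total = $50.31 + $42.37 = $92.68
Taxable wages = $1,059.24 − $92.68 = $966.56
Federal withholding: $966.56 × 0.105 = $101.49
State tax withheld: $966.56 × 0.04 = $38.66
SDI: $1,059.24 × 0.018 = $19.07
Medicare tax: $1,059.24 × 0.02 = $21.18
Union dues: $80.39
Parking deduction: $56.75
Employee stock purchase plan: $55.85
Total deductions = $50.31 + $42.37 + $101.49 + $38.66 + $19.07 + $21.18 + $80.39 + $56.75 + $55.85 = $466.07
Net pay = $1,059.24 − $466.07 = $593.17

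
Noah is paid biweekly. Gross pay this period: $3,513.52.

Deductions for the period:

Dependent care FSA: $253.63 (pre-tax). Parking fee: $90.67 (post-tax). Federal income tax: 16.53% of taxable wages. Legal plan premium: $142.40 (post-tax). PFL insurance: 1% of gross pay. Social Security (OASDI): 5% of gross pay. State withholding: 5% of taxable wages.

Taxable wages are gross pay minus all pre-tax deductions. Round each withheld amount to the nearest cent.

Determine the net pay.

$2,114.15

Dependent care FSA: $253.63
Taxable wages = $3,513.52 − $253.63 = $3,259.89
State withholding: $3,259.89 × 0.05 = $162.99
Federal income tax: $3,259.89 × 0.1653 = $538.86
Social Security (OASDI): $3,513.52 × 0.05 = $175.68
PFL insurance: $3,513.52 × 0.01 = $35.14
Parking fee: $90.67
Legal plan premium: $142.40
Total deductions = $253.63 + $162.99 + $538.86 + $175.68 + $35.14 + $90.67 + $142.40 = $1,399.37
Net pay = $3,513.52 − $1,399.37 = $2,114.15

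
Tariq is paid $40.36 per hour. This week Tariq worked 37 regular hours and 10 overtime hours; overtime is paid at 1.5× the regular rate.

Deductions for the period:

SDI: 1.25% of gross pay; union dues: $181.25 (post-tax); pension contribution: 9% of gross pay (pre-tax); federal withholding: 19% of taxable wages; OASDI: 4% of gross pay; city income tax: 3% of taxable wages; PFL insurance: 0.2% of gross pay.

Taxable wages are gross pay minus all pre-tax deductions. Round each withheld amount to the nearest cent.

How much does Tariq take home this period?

$1,194.04

Regular pay: 37 × $40.36 = $1,493.32
Overtime pay: 10 × $40.36 × 1.5 = $605.40
Gross pay = $1,493.32 + $605.40 = $2,098.72
Pension contribution: $2,098.72 × 0.09 = $188.88
Taxable wages = $2,098.72 − $188.88 = $1,909.84
City income tax: $1,909.84 × 0.03 = $57.30
Federal withholding: $1,909.84 × 0.19 = $362.87
PFL insurance: $2,098.72 × 0.002 = $4.20
SDI: $2,098.72 × 0.0125 = $26.23
OASDI: $2,098.72 × 0.04 = $83.95
Union dues: $181.25
Total deductions = $188.88 + $57.30 + $362.87 + $4.20 + $26.23 + $83.95 + $181.25 = $904.68
Net pay = $2,098.72 − $904.68 = $1,194.04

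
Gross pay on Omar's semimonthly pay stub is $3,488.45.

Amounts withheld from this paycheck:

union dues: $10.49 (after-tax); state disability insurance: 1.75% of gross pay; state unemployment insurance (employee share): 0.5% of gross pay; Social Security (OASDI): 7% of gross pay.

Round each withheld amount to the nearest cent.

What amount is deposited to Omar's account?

Social Security (OASDI): $3,488.45 × 0.07 = $244.19
State disability insurance: $3,488.45 × 0.0175 = $61.05
State unemployment insurance (employee share): $3,488.45 × 0.005 = $17.44
Union dues: $10.49
Total deductions = $244.19 + $61.05 + $17.44 + $10.49 = $333.17
Net pay = $3,488.45 − $333.17 = $3,155.28

$3,155.28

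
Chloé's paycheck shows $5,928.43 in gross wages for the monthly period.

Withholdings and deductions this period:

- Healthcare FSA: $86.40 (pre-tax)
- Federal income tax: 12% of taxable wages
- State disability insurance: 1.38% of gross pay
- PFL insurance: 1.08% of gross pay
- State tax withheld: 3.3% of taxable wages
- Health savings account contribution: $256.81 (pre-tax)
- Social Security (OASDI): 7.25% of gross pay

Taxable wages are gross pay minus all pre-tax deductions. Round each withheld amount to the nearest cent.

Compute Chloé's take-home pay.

$4,155.03

Health savings account contribution: $256.81
Healthcare FSA: $86.40
Pre-tax total = $256.81 + $86.40 = $343.21
Taxable wages = $5,928.43 − $343.21 = $5,585.22
State tax withheld: $5,585.22 × 0.033 = $184.31
Federal income tax: $5,585.22 × 0.12 = $670.23
PFL insurance: $5,928.43 × 0.0108 = $64.03
State disability insurance: $5,928.43 × 0.0138 = $81.81
Social Security (OASDI): $5,928.43 × 0.0725 = $429.81
Total deductions = $256.81 + $86.40 + $184.31 + $670.23 + $64.03 + $81.81 + $429.81 = $1,773.40
Net pay = $5,928.43 − $1,773.40 = $4,155.03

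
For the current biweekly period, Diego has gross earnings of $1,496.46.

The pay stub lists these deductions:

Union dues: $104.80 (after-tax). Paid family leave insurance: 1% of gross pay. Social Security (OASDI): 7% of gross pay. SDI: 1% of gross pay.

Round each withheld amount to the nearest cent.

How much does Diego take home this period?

Social Security (OASDI): $1,496.46 × 0.07 = $104.75
SDI: $1,496.46 × 0.01 = $14.96
Paid family leave insurance: $1,496.46 × 0.01 = $14.96
Union dues: $104.80
Total deductions = $104.75 + $14.96 + $14.96 + $104.80 = $239.47
Net pay = $1,496.46 − $239.47 = $1,256.99

$1,256.99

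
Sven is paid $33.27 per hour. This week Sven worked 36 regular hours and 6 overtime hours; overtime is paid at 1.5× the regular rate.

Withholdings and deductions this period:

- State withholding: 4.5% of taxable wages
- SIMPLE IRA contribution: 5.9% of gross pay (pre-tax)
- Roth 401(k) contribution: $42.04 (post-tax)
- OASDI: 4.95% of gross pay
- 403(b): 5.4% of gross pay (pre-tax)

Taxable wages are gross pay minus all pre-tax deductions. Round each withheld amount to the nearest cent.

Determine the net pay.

$1,152.06

Regular pay: 36 × $33.27 = $1,197.72
Overtime pay: 6 × $33.27 × 1.5 = $299.43
Gross pay = $1,197.72 + $299.43 = $1,497.15
403(b): $1,497.15 × 0.054 = $80.85
SIMPLE IRA contribution: $1,497.15 × 0.059 = $88.33
Pre-tax total = $80.85 + $88.33 = $169.18
Taxable wages = $1,497.15 − $169.18 = $1,327.97
State withholding: $1,327.97 × 0.045 = $59.76
OASDI: $1,497.15 × 0.0495 = $74.11
Roth 401(k) contribution: $42.04
Total deductions = $80.85 + $88.33 + $59.76 + $74.11 + $42.04 = $345.09
Net pay = $1,497.15 − $345.09 = $1,152.06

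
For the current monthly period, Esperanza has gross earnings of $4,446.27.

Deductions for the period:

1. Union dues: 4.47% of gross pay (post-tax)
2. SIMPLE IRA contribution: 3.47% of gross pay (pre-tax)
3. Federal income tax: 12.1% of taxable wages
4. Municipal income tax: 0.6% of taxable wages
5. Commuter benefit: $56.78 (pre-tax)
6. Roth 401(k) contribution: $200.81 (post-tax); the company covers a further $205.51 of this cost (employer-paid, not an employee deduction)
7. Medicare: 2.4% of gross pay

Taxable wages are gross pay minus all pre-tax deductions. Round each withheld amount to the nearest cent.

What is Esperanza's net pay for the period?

SIMPLE IRA contribution: $4,446.27 × 0.0347 = $154.29
Commuter benefit: $56.78
Pre-tax total = $154.29 + $56.78 = $211.07
Taxable wages = $4,446.27 − $211.07 = $4,235.20
Federal income tax: $4,235.20 × 0.121 = $512.46
Municipal income tax: $4,235.20 × 0.006 = $25.41
Medicare: $4,446.27 × 0.024 = $106.71
Union dues: $4,446.27 × 0.0447 = $198.75
Roth 401(k) contribution: $200.81
(Employer's $205.51 toward Roth 401(k) contribution is not withheld from the employee.)
Total deductions = $154.29 + $56.78 + $512.46 + $25.41 + $106.71 + $198.75 + $200.81 = $1,255.21
Net pay = $4,446.27 − $1,255.21 = $3,191.06

$3,191.06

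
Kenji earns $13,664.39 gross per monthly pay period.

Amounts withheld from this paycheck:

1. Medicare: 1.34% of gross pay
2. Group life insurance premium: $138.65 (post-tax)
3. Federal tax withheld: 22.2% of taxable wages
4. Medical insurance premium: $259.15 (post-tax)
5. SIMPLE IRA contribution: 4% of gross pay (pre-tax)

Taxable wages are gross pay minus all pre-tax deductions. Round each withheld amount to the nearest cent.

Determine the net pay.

SIMPLE IRA contribution: $13,664.39 × 0.04 = $546.58
Taxable wages = $13,664.39 − $546.58 = $13,117.81
Federal tax withheld: $13,117.81 × 0.222 = $2,912.15
Medicare: $13,664.39 × 0.0134 = $183.10
Group life insurance premium: $138.65
Medical insurance premium: $259.15
Total deductions = $546.58 + $2,912.15 + $183.10 + $138.65 + $259.15 = $4,039.63
Net pay = $13,664.39 − $4,039.63 = $9,624.76

$9,624.76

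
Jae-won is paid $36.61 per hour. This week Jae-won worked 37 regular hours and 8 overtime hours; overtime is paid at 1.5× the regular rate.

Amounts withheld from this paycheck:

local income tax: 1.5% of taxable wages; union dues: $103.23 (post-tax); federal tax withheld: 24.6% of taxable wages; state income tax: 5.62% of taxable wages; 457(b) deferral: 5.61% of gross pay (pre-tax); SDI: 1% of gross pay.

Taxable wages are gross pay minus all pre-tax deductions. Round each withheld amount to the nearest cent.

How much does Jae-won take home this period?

Regular pay: 37 × $36.61 = $1354.57
Overtime pay: 8 × $36.61 × 1.5 = $439.32
Gross pay = $1354.57 + $439.32 = $1793.89
457(b) deferral: $1793.89 × 0.0561 = $100.64
Taxable wages = $1793.89 − $100.64 = $1693.25
State income tax: $1693.25 × 0.0562 = $95.16
Local income tax: $1693.25 × 0.015 = $25.40
Federal tax withheld: $1693.25 × 0.246 = $416.54
SDI: $1793.89 × 0.01 = $17.94
Union dues: $103.23
Total deductions = $100.64 + $95.16 + $25.40 + $416.54 + $17.94 + $103.23 = $758.91
Net pay = $1793.89 − $758.91 = $1034.98

$1034.98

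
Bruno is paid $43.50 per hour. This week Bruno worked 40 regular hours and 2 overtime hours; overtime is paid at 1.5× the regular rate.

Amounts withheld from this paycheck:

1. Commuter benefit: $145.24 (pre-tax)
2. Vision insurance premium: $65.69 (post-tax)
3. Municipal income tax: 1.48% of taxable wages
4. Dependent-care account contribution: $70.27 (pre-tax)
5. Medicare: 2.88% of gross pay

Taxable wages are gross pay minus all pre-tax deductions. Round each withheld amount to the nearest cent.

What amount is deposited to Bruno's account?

$1,510.94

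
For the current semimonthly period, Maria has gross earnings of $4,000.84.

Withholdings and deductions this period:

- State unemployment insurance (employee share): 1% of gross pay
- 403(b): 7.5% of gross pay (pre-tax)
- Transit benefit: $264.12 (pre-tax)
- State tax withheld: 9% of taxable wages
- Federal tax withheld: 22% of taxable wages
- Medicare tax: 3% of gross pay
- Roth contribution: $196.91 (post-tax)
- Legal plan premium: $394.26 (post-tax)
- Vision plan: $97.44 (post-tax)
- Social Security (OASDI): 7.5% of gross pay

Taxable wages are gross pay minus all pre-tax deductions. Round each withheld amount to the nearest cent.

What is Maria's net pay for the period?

$1,222.58

Transit benefit: $264.12
403(b): $4,000.84 × 0.075 = $300.06
Pre-tax total = $264.12 + $300.06 = $564.18
Taxable wages = $4,000.84 − $564.18 = $3,436.66
Federal tax withheld: $3,436.66 × 0.22 = $756.07
State tax withheld: $3,436.66 × 0.09 = $309.30
State unemployment insurance (employee share): $4,000.84 × 0.01 = $40.01
Medicare tax: $4,000.84 × 0.03 = $120.03
Social Security (OASDI): $4,000.84 × 0.075 = $300.06
Legal plan premium: $394.26
Roth contribution: $196.91
Vision plan: $97.44
Total deductions = $264.12 + $300.06 + $756.07 + $309.30 + $40.01 + $120.03 + $300.06 + $394.26 + $196.91 + $97.44 = $2,778.26
Net pay = $4,000.84 − $2,778.26 = $1,222.58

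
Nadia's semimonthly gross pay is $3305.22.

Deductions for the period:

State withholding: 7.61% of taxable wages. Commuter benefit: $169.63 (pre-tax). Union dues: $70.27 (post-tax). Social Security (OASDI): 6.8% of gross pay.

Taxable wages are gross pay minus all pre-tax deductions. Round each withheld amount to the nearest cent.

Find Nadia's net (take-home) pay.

$2601.95

Commuter benefit: $169.63
Taxable wages = $3305.22 − $169.63 = $3135.59
State withholding: $3135.59 × 0.0761 = $238.62
Social Security (OASDI): $3305.22 × 0.068 = $224.75
Union dues: $70.27
Total deductions = $169.63 + $238.62 + $224.75 + $70.27 = $703.27
Net pay = $3305.22 − $703.27 = $2601.95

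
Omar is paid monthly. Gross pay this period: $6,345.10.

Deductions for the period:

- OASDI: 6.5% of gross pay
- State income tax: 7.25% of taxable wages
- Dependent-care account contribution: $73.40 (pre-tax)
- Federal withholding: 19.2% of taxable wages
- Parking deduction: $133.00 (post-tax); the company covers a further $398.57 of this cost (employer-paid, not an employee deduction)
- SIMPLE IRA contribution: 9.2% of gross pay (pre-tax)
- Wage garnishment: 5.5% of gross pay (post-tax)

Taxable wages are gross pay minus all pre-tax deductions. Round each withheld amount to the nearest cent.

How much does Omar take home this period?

SIMPLE IRA contribution: $6,345.10 × 0.092 = $583.75
Dependent-care account contribution: $73.40
Pre-tax total = $583.75 + $73.40 = $657.15
Taxable wages = $6,345.10 − $657.15 = $5,687.95
Federal withholding: $5,687.95 × 0.192 = $1,092.09
State income tax: $5,687.95 × 0.0725 = $412.38
OASDI: $6,345.10 × 0.065 = $412.43
Parking deduction: $133.00
Wage garnishment: $6,345.10 × 0.055 = $348.98
(Employer's $398.57 toward parking deduction is not withheld from the employee.)
Total deductions = $583.75 + $73.40 + $1,092.09 + $412.38 + $412.43 + $133.00 + $348.98 = $3,056.03
Net pay = $6,345.10 − $3,056.03 = $3,289.07

$3,289.07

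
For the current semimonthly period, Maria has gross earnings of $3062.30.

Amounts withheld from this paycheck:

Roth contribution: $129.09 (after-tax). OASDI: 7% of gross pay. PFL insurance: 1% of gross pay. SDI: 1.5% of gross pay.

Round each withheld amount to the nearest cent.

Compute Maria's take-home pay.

OASDI: $3062.30 × 0.07 = $214.36
PFL insurance: $3062.30 × 0.01 = $30.62
SDI: $3062.30 × 0.015 = $45.93
Roth contribution: $129.09
Total deductions = $214.36 + $30.62 + $45.93 + $129.09 = $420.00
Net pay = $3062.30 − $420.00 = $2642.30

$2642.30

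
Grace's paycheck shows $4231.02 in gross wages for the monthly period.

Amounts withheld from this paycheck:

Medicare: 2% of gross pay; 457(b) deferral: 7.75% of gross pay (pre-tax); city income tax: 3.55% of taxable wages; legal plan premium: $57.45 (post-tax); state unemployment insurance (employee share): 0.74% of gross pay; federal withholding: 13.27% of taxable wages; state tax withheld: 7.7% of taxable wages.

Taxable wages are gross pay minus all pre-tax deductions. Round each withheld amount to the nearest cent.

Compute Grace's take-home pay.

$2772.70

457(b) deferral: $4231.02 × 0.0775 = $327.90
Taxable wages = $4231.02 − $327.90 = $3903.12
Federal withholding: $3903.12 × 0.1327 = $517.94
City income tax: $3903.12 × 0.0355 = $138.56
State tax withheld: $3903.12 × 0.077 = $300.54
Medicare: $4231.02 × 0.02 = $84.62
State unemployment insurance (employee share): $4231.02 × 0.0074 = $31.31
Legal plan premium: $57.45
Total deductions = $327.90 + $517.94 + $138.56 + $300.54 + $84.62 + $31.31 + $57.45 = $1458.32
Net pay = $4231.02 − $1458.32 = $2772.70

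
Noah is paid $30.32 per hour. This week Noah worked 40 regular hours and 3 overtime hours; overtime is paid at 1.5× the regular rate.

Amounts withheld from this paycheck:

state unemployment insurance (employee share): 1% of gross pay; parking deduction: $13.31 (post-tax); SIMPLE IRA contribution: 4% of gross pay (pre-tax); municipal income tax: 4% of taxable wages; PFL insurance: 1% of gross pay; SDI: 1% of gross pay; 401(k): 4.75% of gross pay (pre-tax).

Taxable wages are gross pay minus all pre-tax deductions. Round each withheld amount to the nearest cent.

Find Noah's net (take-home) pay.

$1,128.15

Regular pay: 40 × $30.32 = $1,212.80
Overtime pay: 3 × $30.32 × 1.5 = $136.44
Gross pay = $1,212.80 + $136.44 = $1,349.24
401(k): $1,349.24 × 0.0475 = $64.09
SIMPLE IRA contribution: $1,349.24 × 0.04 = $53.97
Pre-tax total = $64.09 + $53.97 = $118.06
Taxable wages = $1,349.24 − $118.06 = $1,231.18
Municipal income tax: $1,231.18 × 0.04 = $49.25
PFL insurance: $1,349.24 × 0.01 = $13.49
State unemployment insurance (employee share): $1,349.24 × 0.01 = $13.49
SDI: $1,349.24 × 0.01 = $13.49
Parking deduction: $13.31
Total deductions = $64.09 + $53.97 + $49.25 + $13.49 + $13.49 + $13.49 + $13.31 = $221.09
Net pay = $1,349.24 − $221.09 = $1,128.15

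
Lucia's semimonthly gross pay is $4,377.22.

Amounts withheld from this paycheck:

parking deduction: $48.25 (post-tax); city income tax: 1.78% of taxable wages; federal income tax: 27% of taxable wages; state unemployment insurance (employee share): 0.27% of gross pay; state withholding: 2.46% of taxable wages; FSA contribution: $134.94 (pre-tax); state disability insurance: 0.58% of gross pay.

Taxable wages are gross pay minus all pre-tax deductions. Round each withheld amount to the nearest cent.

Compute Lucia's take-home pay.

FSA contribution: $134.94
Taxable wages = $4,377.22 − $134.94 = $4,242.28
City income tax: $4,242.28 × 0.0178 = $75.51
State withholding: $4,242.28 × 0.0246 = $104.36
Federal income tax: $4,242.28 × 0.27 = $1,145.42
State disability insurance: $4,377.22 × 0.0058 = $25.39
State unemployment insurance (employee share): $4,377.22 × 0.0027 = $11.82
Parking deduction: $48.25
Total deductions = $134.94 + $75.51 + $104.36 + $1,145.42 + $25.39 + $11.82 + $48.25 = $1,545.69
Net pay = $4,377.22 − $1,545.69 = $2,831.53

$2,831.53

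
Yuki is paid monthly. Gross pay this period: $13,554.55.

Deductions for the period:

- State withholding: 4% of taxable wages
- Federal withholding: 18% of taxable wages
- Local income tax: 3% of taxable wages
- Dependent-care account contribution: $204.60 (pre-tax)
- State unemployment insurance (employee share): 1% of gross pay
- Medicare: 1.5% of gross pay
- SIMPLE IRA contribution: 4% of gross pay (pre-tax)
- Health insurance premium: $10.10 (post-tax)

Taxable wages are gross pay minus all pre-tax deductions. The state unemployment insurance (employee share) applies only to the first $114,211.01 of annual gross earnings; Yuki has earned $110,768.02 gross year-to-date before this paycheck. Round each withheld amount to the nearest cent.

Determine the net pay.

$9,357.98

Dependent-care account contribution: $204.60
SIMPLE IRA contribution: $13,554.55 × 0.04 = $542.18
Pre-tax total = $204.60 + $542.18 = $746.78
Taxable wages = $13,554.55 − $746.78 = $12,807.77
State withholding: $12,807.77 × 0.04 = $512.31
Local income tax: $12,807.77 × 0.03 = $384.23
Federal withholding: $12,807.77 × 0.18 = $2,305.40
Medicare: $13,554.55 × 0.015 = $203.32
State unemployment insurance (employee share): only $114,211.01 − $110,768.02 = $3,442.99 of this check is subject → $3,442.99 × 0.01 = $34.43
Health insurance premium: $10.10
Total deductions = $204.60 + $542.18 + $512.31 + $384.23 + $2,305.40 + $203.32 + $34.43 + $10.10 = $4,196.57
Net pay = $13,554.55 − $4,196.57 = $9,357.98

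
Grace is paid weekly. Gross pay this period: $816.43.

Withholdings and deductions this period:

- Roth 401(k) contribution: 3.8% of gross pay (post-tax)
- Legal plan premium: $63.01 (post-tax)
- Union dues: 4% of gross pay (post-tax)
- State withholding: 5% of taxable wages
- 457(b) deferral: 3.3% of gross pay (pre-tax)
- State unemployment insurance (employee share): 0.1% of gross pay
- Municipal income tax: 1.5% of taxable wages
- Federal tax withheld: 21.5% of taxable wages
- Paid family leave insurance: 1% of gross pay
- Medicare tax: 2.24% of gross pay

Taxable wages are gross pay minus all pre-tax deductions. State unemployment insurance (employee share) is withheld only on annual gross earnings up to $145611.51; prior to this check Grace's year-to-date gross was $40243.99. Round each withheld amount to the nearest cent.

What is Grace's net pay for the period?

$414.48

457(b) deferral: $816.43 × 0.033 = $26.94
Taxable wages = $816.43 − $26.94 = $789.49
State withholding: $789.49 × 0.05 = $39.47
Federal tax withheld: $789.49 × 0.215 = $169.74
Municipal income tax: $789.49 × 0.015 = $11.84
Medicare tax: $816.43 × 0.0224 = $18.29
Paid family leave insurance: $816.43 × 0.01 = $8.16
State unemployment insurance (employee share): cap not yet reached, full $816.43 is subject → $816.43 × 0.001 = $0.82
Legal plan premium: $63.01
Roth 401(k) contribution: $816.43 × 0.038 = $31.02
Union dues: $816.43 × 0.04 = $32.66
Total deductions = $26.94 + $39.47 + $169.74 + $11.84 + $18.29 + $8.16 + $0.82 + $63.01 + $31.02 + $32.66 = $401.95
Net pay = $816.43 − $401.95 = $414.48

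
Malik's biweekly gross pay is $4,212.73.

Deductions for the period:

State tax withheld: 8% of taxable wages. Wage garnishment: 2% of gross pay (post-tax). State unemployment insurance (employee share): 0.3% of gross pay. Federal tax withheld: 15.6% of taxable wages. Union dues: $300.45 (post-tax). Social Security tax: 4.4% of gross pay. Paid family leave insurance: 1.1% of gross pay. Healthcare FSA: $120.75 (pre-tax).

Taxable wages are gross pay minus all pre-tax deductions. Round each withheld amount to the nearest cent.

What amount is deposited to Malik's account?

Healthcare FSA: $120.75
Taxable wages = $4,212.73 − $120.75 = $4,091.98
Federal tax withheld: $4,091.98 × 0.156 = $638.35
State tax withheld: $4,091.98 × 0.08 = $327.36
Social Security tax: $4,212.73 × 0.044 = $185.36
Paid family leave insurance: $4,212.73 × 0.011 = $46.34
State unemployment insurance (employee share): $4,212.73 × 0.003 = $12.64
Wage garnishment: $4,212.73 × 0.02 = $84.25
Union dues: $300.45
Total deductions = $120.75 + $638.35 + $327.36 + $185.36 + $46.34 + $12.64 + $84.25 + $300.45 = $1,715.50
Net pay = $4,212.73 − $1,715.50 = $2,497.23

$2,497.23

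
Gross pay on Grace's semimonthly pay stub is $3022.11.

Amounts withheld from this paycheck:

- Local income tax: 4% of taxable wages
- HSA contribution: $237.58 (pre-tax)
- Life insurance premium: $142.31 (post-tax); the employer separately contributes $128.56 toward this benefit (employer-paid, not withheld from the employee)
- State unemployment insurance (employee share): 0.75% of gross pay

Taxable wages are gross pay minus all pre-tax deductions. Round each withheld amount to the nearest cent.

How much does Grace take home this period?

$2508.17

HSA contribution: $237.58
Taxable wages = $3022.11 − $237.58 = $2784.53
Local income tax: $2784.53 × 0.04 = $111.38
State unemployment insurance (employee share): $3022.11 × 0.0075 = $22.67
Life insurance premium: $142.31
(Employer's $128.56 toward life insurance premium is not withheld from the employee.)
Total deductions = $237.58 + $111.38 + $22.67 + $142.31 = $513.94
Net pay = $3022.11 − $513.94 = $2508.17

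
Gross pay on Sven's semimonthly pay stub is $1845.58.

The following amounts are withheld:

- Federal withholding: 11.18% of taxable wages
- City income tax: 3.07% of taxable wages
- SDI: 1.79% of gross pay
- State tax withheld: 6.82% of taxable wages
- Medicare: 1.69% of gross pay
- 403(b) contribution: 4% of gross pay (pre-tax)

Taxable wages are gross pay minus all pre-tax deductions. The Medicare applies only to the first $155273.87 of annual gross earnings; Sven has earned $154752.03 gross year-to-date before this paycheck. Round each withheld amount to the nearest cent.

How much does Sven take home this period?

$1356.60

403(b) contribution: $1845.58 × 0.04 = $73.82
Taxable wages = $1845.58 − $73.82 = $1771.76
City income tax: $1771.76 × 0.0307 = $54.39
Federal withholding: $1771.76 × 0.1118 = $198.08
State tax withheld: $1771.76 × 0.0682 = $120.83
SDI: $1845.58 × 0.0179 = $33.04
Medicare: only $155273.87 − $154752.03 = $521.84 of this check is subject → $521.84 × 0.0169 = $8.82
Total deductions = $73.82 + $54.39 + $198.08 + $120.83 + $33.04 + $8.82 = $488.98
Net pay = $1845.58 − $488.98 = $1356.60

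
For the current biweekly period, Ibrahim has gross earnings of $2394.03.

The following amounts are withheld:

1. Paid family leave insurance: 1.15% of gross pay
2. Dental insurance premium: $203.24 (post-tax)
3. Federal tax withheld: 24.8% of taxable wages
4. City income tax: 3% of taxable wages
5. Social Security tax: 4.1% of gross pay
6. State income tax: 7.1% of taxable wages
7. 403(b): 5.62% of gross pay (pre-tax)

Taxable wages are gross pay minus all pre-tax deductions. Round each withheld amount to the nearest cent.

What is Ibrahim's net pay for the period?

403(b): $2394.03 × 0.0562 = $134.54
Taxable wages = $2394.03 − $134.54 = $2259.49
State income tax: $2259.49 × 0.071 = $160.42
Federal tax withheld: $2259.49 × 0.248 = $560.35
City income tax: $2259.49 × 0.03 = $67.78
Paid family leave insurance: $2394.03 × 0.0115 = $27.53
Social Security tax: $2394.03 × 0.041 = $98.16
Dental insurance premium: $203.24
Total deductions = $134.54 + $160.42 + $560.35 + $67.78 + $27.53 + $98.16 + $203.24 = $1252.02
Net pay = $2394.03 − $1252.02 = $1142.01

$1142.01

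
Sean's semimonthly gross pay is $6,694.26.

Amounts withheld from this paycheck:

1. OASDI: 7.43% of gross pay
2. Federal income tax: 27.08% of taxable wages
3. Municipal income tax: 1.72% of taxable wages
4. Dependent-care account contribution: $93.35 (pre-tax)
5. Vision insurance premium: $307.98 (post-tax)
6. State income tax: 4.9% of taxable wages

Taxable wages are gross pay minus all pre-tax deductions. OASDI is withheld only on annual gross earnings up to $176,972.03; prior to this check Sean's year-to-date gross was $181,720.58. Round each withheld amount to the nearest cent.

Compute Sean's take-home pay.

$4,068.42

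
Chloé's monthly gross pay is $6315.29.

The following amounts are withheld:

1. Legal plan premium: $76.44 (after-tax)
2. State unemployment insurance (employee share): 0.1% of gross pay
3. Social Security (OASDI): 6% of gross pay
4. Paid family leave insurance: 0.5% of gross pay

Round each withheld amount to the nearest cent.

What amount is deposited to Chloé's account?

$5822.03

Paid family leave insurance: $6315.29 × 0.005 = $31.58
Social Security (OASDI): $6315.29 × 0.06 = $378.92
State unemployment insurance (employee share): $6315.29 × 0.001 = $6.32
Legal plan premium: $76.44
Total deductions = $31.58 + $378.92 + $6.32 + $76.44 = $493.26
Net pay = $6315.29 − $493.26 = $5822.03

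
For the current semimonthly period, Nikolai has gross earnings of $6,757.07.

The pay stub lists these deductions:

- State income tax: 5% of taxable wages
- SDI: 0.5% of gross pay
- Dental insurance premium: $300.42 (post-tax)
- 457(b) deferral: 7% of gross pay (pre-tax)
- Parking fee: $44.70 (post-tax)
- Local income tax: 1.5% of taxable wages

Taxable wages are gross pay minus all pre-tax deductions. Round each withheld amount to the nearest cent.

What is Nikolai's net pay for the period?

$5,496.71

457(b) deferral: $6,757.07 × 0.07 = $472.99
Taxable wages = $6,757.07 − $472.99 = $6,284.08
State income tax: $6,284.08 × 0.05 = $314.20
Local income tax: $6,284.08 × 0.015 = $94.26
SDI: $6,757.07 × 0.005 = $33.79
Parking fee: $44.70
Dental insurance premium: $300.42
Total deductions = $472.99 + $314.20 + $94.26 + $33.79 + $44.70 + $300.42 = $1,260.36
Net pay = $6,757.07 − $1,260.36 = $5,496.71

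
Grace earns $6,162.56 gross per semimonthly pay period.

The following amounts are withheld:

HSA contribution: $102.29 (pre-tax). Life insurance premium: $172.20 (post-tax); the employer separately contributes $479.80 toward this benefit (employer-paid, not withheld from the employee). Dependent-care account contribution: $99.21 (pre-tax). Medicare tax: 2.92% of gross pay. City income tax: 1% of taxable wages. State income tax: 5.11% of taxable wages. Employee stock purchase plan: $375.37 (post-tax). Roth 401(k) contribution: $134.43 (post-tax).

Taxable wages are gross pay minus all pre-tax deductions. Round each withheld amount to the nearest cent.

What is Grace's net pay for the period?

$4,734.89

HSA contribution: $102.29
Dependent-care account contribution: $99.21
Pre-tax total = $102.29 + $99.21 = $201.50
Taxable wages = $6,162.56 − $201.50 = $5,961.06
City income tax: $5,961.06 × 0.01 = $59.61
State income tax: $5,961.06 × 0.0511 = $304.61
Medicare tax: $6,162.56 × 0.0292 = $179.95
Employee stock purchase plan: $375.37
Roth 401(k) contribution: $134.43
Life insurance premium: $172.20
(Employer's $479.80 toward life insurance premium is not withheld from the employee.)
Total deductions = $102.29 + $99.21 + $59.61 + $304.61 + $179.95 + $375.37 + $134.43 + $172.20 = $1,427.67
Net pay = $6,162.56 − $1,427.67 = $4,734.89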